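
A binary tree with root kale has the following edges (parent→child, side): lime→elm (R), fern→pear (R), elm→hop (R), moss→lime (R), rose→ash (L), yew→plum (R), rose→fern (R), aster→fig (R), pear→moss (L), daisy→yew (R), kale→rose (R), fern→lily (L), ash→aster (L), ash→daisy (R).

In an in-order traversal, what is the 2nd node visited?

In-order visits the left subtree, then the node, then the right subtree.
At kale: no left child.
Visit kale.
At kale: go right to rose.
  At rose: go left to ash.
    At ash: go left to aster.
      At aster: no left child.
      Visit aster.
      At aster: go right to fig.
        fig is a leaf — visit fig.
    Visit ash.
    At ash: go right to daisy.
      At daisy: no left child.
      Visit daisy.
      At daisy: go right to yew.
        At yew: no left child.
        Visit yew.
        At yew: go right to plum.
          plum is a leaf — visit plum.
  Visit rose.
  At rose: go right to fern.
    At fern: go left to lily.
      lily is a leaf — visit lily.
    Visit fern.
    At fern: go right to pear.
      At pear: go left to moss.
        At moss: no left child.
        Visit moss.
        At moss: go right to lime.
          At lime: no left child.
          Visit lime.
          At lime: go right to elm.
            At elm: no left child.
            Visit elm.
            At elm: go right to hop.
              hop is a leaf — visit hop.
      Visit pear.
      At pear: no right child.
Full in-order sequence: kale, aster, fig, ash, daisy, yew, plum, rose, lily, fern, moss, lime, elm, hop, pear.

aster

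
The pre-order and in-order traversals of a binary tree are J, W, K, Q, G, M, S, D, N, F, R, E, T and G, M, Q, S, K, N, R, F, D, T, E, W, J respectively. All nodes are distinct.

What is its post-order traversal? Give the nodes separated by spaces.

The first element of pre-order is the root; it splits in-order into left and right subtrees.
Root J: left subtree has 12 nodes {G, M, Q, S, K, N, R, F, D, T, E, W}, right has 0 { }.
  Root W: left subtree has 11 nodes {G, M, Q, S, K, N, R, F, D, T, E}, right has 0 { }.
    Root K: left subtree has 4 nodes {G, M, Q, S}, right has 6 {N, R, F, D, T, E}.
      Root Q: left subtree has 2 nodes {G, M}, right has 1 {S}.
        Root G: left subtree has 0 nodes { }, right has 1 {M}.
      Root D: left subtree has 3 nodes {N, R, F}, right has 2 {T, E}.
        Root N: left subtree has 0 nodes { }, right has 2 {R, F}.
          Root F: left subtree has 1 node {R}, right has 0 { }.
        Root E: left subtree has 1 node {T}, right has 0 { }.

M G S Q R F N T E D K W J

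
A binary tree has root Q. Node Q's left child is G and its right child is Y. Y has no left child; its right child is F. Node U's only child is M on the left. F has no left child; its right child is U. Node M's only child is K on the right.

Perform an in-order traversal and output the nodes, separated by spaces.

In-order visits the left subtree, then the node, then the right subtree.
At Q: go left to G.
  G is a leaf — visit G.
Visit Q.
At Q: go right to Y.
  At Y: no left child.
  Visit Y.
  At Y: go right to F.
    At F: no left child.
    Visit F.
    At F: go right to U.
      At U: go left to M.
        At M: no left child.
        Visit M.
        At M: go right to K.
          K is a leaf — visit K.
      Visit U.
      At U: no right child.

G Q Y F M K U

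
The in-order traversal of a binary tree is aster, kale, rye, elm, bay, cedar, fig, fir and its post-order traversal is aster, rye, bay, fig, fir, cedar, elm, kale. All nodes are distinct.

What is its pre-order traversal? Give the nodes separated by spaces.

kale aster elm rye cedar bay fir fig

The last element of post-order is the root; it splits in-order into left and right subtrees.
Root kale: left subtree has 1 node {aster}, right has 6 {rye, elm, bay, cedar, fig, fir}.
  Root elm: left subtree has 1 node {rye}, right has 4 {bay, cedar, fig, fir}.
    Root cedar: left subtree has 1 node {bay}, right has 2 {fig, fir}.
      Root fir: left subtree has 1 node {fig}, right has 0 { }.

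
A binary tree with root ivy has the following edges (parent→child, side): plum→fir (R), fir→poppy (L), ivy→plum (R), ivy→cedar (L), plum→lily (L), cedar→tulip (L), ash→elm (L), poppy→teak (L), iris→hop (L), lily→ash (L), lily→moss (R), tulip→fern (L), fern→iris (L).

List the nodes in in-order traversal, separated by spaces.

hop iris fern tulip cedar ivy elm ash lily moss plum teak poppy fir

In-order visits the left subtree, then the node, then the right subtree.
At ivy: go left to cedar.
  At cedar: go left to tulip.
    At tulip: go left to fern.
      At fern: go left to iris.
        At iris: go left to hop.
          hop is a leaf — visit hop.
        Visit iris.
        At iris: no right child.
      Visit fern.
      At fern: no right child.
    Visit tulip.
    At tulip: no right child.
  Visit cedar.
  At cedar: no right child.
Visit ivy.
At ivy: go right to plum.
  At plum: go left to lily.
    At lily: go left to ash.
      At ash: go left to elm.
        elm is a leaf — visit elm.
      Visit ash.
      At ash: no right child.
    Visit lily.
    At lily: go right to moss.
      moss is a leaf — visit moss.
  Visit plum.
  At plum: go right to fir.
    At fir: go left to poppy.
      At poppy: go left to teak.
        teak is a leaf — visit teak.
      Visit poppy.
      At poppy: no right child.
    Visit fir.
    At fir: no right child.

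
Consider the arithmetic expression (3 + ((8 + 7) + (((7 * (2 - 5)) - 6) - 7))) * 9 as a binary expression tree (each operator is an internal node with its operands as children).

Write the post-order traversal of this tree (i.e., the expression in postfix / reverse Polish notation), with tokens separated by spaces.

Post-order on an expression tree gives postfix notation: for each operator, emit left operand, right operand, then the operator.

3 8 7 + 7 2 5 - * 6 - 7 - + + 9 *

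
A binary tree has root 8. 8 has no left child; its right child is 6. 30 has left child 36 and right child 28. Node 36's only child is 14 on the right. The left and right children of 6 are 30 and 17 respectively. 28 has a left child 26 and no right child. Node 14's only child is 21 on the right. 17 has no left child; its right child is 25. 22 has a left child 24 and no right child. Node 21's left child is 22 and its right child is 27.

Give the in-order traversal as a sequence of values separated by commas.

In-order visits the left subtree, then the node, then the right subtree.
At 8: no left child.
Visit 8.
At 8: go right to 6.
  At 6: go left to 30.
    At 30: go left to 36.
      At 36: no left child.
      Visit 36.
      At 36: go right to 14.
        At 14: no left child.
        Visit 14.
        At 14: go right to 21.
          At 21: go left to 22.
            At 22: go left to 24.
              24 is a leaf — visit 24.
            Visit 22.
            At 22: no right child.
          Visit 21.
          At 21: go right to 27.
            27 is a leaf — visit 27.
    Visit 30.
    At 30: go right to 28.
      At 28: go left to 26.
        26 is a leaf — visit 26.
      Visit 28.
      At 28: no right child.
  Visit 6.
  At 6: go right to 17.
    At 17: no left child.
    Visit 17.
    At 17: go right to 25.
      25 is a leaf — visit 25.

8, 36, 14, 24, 22, 21, 27, 30, 26, 28, 6, 17, 25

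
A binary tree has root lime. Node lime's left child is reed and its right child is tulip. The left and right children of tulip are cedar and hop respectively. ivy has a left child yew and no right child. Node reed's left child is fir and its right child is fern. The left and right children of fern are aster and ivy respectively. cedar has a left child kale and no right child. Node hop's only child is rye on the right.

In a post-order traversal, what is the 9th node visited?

rye

Post-order visits the left subtree, then the right subtree, then the node.
At lime: go left to reed.
  At reed: go left to fir.
    fir is a leaf — visit fir.
  At reed: go right to fern.
    At fern: go left to aster.
      aster is a leaf — visit aster.
    At fern: go right to ivy.
      At ivy: go left to yew.
        yew is a leaf — visit yew.
      At ivy: no right child.
      Visit ivy.
    Visit fern.
  Visit reed.
At lime: go right to tulip.
  At tulip: go left to cedar.
    At cedar: go left to kale.
      kale is a leaf — visit kale.
    At cedar: no right child.
    Visit cedar.
  At tulip: go right to hop.
    At hop: no left child.
    At hop: go right to rye.
      rye is a leaf — visit rye.
    Visit hop.
  Visit tulip.
Visit lime.
Full post-order sequence: fir, aster, yew, ivy, fern, reed, kale, cedar, rye, hop, tulip, lime.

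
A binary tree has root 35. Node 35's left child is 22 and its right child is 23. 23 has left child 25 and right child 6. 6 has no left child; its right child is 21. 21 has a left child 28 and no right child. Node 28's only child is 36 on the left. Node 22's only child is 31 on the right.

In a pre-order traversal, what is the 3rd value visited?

31

Pre-order visits the node, then its left subtree, then its right subtree.
Visit 35.
At 35: go left to 22.
  Visit 22.
  At 22: no left child.
  At 22: go right to 31.
    31 is a leaf — visit 31.
At 35: go right to 23.
  Visit 23.
  At 23: go left to 25.
    25 is a leaf — visit 25.
  At 23: go right to 6.
    Visit 6.
    At 6: no left child.
    At 6: go right to 21.
      Visit 21.
      At 21: go left to 28.
        Visit 28.
        At 28: go left to 36.
          36 is a leaf — visit 36.
        At 28: no right child.
      At 21: no right child.
Full pre-order sequence: 35, 22, 31, 23, 25, 6, 21, 28, 36.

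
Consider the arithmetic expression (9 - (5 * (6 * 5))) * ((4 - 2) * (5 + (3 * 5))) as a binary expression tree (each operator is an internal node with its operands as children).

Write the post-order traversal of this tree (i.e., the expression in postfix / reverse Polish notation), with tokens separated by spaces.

9 5 6 5 * * - 4 2 - 5 3 5 * + * *

Post-order on an expression tree gives postfix notation: for each operator, emit left operand, right operand, then the operator.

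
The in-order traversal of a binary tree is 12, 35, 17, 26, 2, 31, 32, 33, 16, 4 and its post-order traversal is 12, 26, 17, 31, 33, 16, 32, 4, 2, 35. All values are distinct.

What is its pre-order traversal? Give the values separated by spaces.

The last element of post-order is the root; it splits in-order into left and right subtrees.
Root 35: left subtree has 1 node {12}, right has 8 {17, 26, 2, 31, 32, 33, 16, 4}.
  Root 2: left subtree has 2 nodes {17, 26}, right has 5 {31, 32, 33, 16, 4}.
    Root 17: left subtree has 0 nodes { }, right has 1 {26}.
    Root 4: left subtree has 4 nodes {31, 32, 33, 16}, right has 0 { }.
      Root 32: left subtree has 1 node {31}, right has 2 {33, 16}.
        Root 16: left subtree has 1 node {33}, right has 0 { }.

35 12 2 17 26 4 32 31 16 33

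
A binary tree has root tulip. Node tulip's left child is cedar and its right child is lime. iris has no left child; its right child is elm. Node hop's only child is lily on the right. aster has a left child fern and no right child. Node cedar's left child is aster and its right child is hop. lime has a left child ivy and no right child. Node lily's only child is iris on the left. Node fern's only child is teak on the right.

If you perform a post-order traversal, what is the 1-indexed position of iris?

5

Post-order visits the left subtree, then the right subtree, then the node.
At tulip: go left to cedar.
  At cedar: go left to aster.
    At aster: go left to fern.
      At fern: no left child.
      At fern: go right to teak.
        teak is a leaf — visit teak.
      Visit fern.
    At aster: no right child.
    Visit aster.
  At cedar: go right to hop.
    At hop: no left child.
    At hop: go right to lily.
      At lily: go left to iris.
        At iris: no left child.
        At iris: go right to elm.
          elm is a leaf — visit elm.
        Visit iris.
      At lily: no right child.
      Visit lily.
    Visit hop.
  Visit cedar.
At tulip: go right to lime.
  At lime: go left to ivy.
    ivy is a leaf — visit ivy.
  At lime: no right child.
  Visit lime.
Visit tulip.
Full post-order sequence: teak, fern, aster, elm, iris, lily, hop, cedar, ivy, lime, tulip.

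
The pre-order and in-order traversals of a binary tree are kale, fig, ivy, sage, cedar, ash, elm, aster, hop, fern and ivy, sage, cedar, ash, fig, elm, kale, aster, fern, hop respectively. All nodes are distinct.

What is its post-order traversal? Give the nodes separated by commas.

ash, cedar, sage, ivy, elm, fig, fern, hop, aster, kale

The first element of pre-order is the root; it splits in-order into left and right subtrees.
Root kale: left subtree has 6 nodes {ivy, sage, cedar, ash, fig, elm}, right has 3 {aster, fern, hop}.
  Root fig: left subtree has 4 nodes {ivy, sage, cedar, ash}, right has 1 {elm}.
    Root ivy: left subtree has 0 nodes { }, right has 3 {sage, cedar, ash}.
      Root sage: left subtree has 0 nodes { }, right has 2 {cedar, ash}.
        Root cedar: left subtree has 0 nodes { }, right has 1 {ash}.
  Root aster: left subtree has 0 nodes { }, right has 2 {fern, hop}.
    Root hop: left subtree has 1 node {fern}, right has 0 { }.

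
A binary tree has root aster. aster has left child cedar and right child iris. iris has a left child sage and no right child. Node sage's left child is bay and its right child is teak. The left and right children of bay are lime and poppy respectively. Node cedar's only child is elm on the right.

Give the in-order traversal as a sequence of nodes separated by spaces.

In-order visits the left subtree, then the node, then the right subtree.
At aster: go left to cedar.
  At cedar: no left child.
  Visit cedar.
  At cedar: go right to elm.
    elm is a leaf — visit elm.
Visit aster.
At aster: go right to iris.
  At iris: go left to sage.
    At sage: go left to bay.
      At bay: go left to lime.
        lime is a leaf — visit lime.
      Visit bay.
      At bay: go right to poppy.
        poppy is a leaf — visit poppy.
    Visit sage.
    At sage: go right to teak.
      teak is a leaf — visit teak.
  Visit iris.
  At iris: no right child.

cedar elm aster lime bay poppy sage teak iris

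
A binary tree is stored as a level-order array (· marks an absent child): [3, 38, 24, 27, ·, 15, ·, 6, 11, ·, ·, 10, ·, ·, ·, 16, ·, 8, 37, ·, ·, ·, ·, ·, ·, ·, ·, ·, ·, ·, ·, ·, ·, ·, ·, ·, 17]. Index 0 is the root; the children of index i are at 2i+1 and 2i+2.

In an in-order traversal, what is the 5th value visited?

17

In-order visits the left subtree, then the node, then the right subtree.
At 3: go left to 38.
  At 38: go left to 27.
    At 27: go left to 6.
      At 6: go left to 16.
        16 is a leaf — visit 16.
      Visit 6.
      At 6: no right child.
    Visit 27.
    At 27: go right to 11.
      At 11: go left to 8.
        At 8: no left child.
        Visit 8.
        At 8: go right to 17.
          17 is a leaf — visit 17.
      Visit 11.
      At 11: go right to 37.
        37 is a leaf — visit 37.
  Visit 38.
  At 38: no right child.
Visit 3.
At 3: go right to 24.
  At 24: go left to 15.
    At 15: go left to 10.
      10 is a leaf — visit 10.
    Visit 15.
    At 15: no right child.
  Visit 24.
  At 24: no right child.
Full in-order sequence: 16, 6, 27, 8, 17, 11, 37, 38, 3, 10, 15, 24.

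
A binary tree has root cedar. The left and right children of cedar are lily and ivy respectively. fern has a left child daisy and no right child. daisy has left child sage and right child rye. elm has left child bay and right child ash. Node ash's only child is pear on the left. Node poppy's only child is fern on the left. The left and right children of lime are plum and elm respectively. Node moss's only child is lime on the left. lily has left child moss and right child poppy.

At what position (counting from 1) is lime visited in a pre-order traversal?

Pre-order visits the node, then its left subtree, then its right subtree.
Visit cedar.
At cedar: go left to lily.
  Visit lily.
  At lily: go left to moss.
    Visit moss.
    At moss: go left to lime.
      Visit lime.
      At lime: go left to plum.
        plum is a leaf — visit plum.
      At lime: go right to elm.
        Visit elm.
        At elm: go left to bay.
          bay is a leaf — visit bay.
        At elm: go right to ash.
          Visit ash.
          At ash: go left to pear.
            pear is a leaf — visit pear.
          At ash: no right child.
    At moss: no right child.
  At lily: go right to poppy.
    Visit poppy.
    At poppy: go left to fern.
      Visit fern.
      At fern: go left to daisy.
        Visit daisy.
        At daisy: go left to sage.
          sage is a leaf — visit sage.
        At daisy: go right to rye.
          rye is a leaf — visit rye.
      At fern: no right child.
    At poppy: no right child.
At cedar: go right to ivy.
  ivy is a leaf — visit ivy.
Full pre-order sequence: cedar, lily, moss, lime, plum, elm, bay, ash, pear, poppy, fern, daisy, sage, rye, ivy.

4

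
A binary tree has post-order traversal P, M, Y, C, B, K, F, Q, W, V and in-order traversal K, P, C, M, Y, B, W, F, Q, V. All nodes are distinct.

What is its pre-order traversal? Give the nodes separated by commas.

V, W, K, B, C, P, Y, M, Q, F

The last element of post-order is the root; it splits in-order into left and right subtrees.
Root V: left subtree has 9 nodes {K, P, C, M, Y, B, W, F, Q}, right has 0 { }.
  Root W: left subtree has 6 nodes {K, P, C, M, Y, B}, right has 2 {F, Q}.
    Root K: left subtree has 0 nodes { }, right has 5 {P, C, M, Y, B}.
      Root B: left subtree has 4 nodes {P, C, M, Y}, right has 0 { }.
        Root C: left subtree has 1 node {P}, right has 2 {M, Y}.
          Root Y: left subtree has 1 node {M}, right has 0 { }.
    Root Q: left subtree has 1 node {F}, right has 0 { }.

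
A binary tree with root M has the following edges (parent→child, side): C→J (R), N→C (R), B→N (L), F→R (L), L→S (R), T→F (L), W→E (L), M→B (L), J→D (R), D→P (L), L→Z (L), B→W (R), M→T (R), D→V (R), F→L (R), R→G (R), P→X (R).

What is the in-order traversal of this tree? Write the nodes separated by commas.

N, C, J, P, X, D, V, B, E, W, M, R, G, F, Z, L, S, T

In-order visits the left subtree, then the node, then the right subtree.
At M: go left to B.
  At B: go left to N.
    At N: no left child.
    Visit N.
    At N: go right to C.
      At C: no left child.
      Visit C.
      At C: go right to J.
        At J: no left child.
        Visit J.
        At J: go right to D.
          At D: go left to P.
            At P: no left child.
            Visit P.
            At P: go right to X.
              X is a leaf — visit X.
          Visit D.
          At D: go right to V.
            V is a leaf — visit V.
  Visit B.
  At B: go right to W.
    At W: go left to E.
      E is a leaf — visit E.
    Visit W.
    At W: no right child.
Visit M.
At M: go right to T.
  At T: go left to F.
    At F: go left to R.
      At R: no left child.
      Visit R.
      At R: go right to G.
        G is a leaf — visit G.
    Visit F.
    At F: go right to L.
      At L: go left to Z.
        Z is a leaf — visit Z.
      Visit L.
      At L: go right to S.
        S is a leaf — visit S.
  Visit T.
  At T: no right child.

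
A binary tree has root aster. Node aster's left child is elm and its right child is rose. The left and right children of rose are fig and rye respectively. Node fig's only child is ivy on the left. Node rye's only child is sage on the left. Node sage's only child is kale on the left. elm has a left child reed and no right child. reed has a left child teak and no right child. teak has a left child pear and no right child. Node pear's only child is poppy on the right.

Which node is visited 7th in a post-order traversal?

Post-order visits the left subtree, then the right subtree, then the node.
At aster: go left to elm.
  At elm: go left to reed.
    At reed: go left to teak.
      At teak: go left to pear.
        At pear: no left child.
        At pear: go right to poppy.
          poppy is a leaf — visit poppy.
        Visit pear.
      At teak: no right child.
      Visit teak.
    At reed: no right child.
    Visit reed.
  At elm: no right child.
  Visit elm.
At aster: go right to rose.
  At rose: go left to fig.
    At fig: go left to ivy.
      ivy is a leaf — visit ivy.
    At fig: no right child.
    Visit fig.
  At rose: go right to rye.
    At rye: go left to sage.
      At sage: go left to kale.
        kale is a leaf — visit kale.
      At sage: no right child.
      Visit sage.
    At rye: no right child.
    Visit rye.
  Visit rose.
Visit aster.
Full post-order sequence: poppy, pear, teak, reed, elm, ivy, fig, kale, sage, rye, rose, aster.

fig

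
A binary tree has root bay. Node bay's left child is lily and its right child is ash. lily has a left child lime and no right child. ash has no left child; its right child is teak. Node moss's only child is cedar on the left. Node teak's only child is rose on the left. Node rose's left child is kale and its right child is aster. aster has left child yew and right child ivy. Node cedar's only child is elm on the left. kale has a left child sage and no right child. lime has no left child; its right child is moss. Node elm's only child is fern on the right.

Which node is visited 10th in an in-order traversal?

kale

In-order visits the left subtree, then the node, then the right subtree.
At bay: go left to lily.
  At lily: go left to lime.
    At lime: no left child.
    Visit lime.
    At lime: go right to moss.
      At moss: go left to cedar.
        At cedar: go left to elm.
          At elm: no left child.
          Visit elm.
          At elm: go right to fern.
            fern is a leaf — visit fern.
        Visit cedar.
        At cedar: no right child.
      Visit moss.
      At moss: no right child.
  Visit lily.
  At lily: no right child.
Visit bay.
At bay: go right to ash.
  At ash: no left child.
  Visit ash.
  At ash: go right to teak.
    At teak: go left to rose.
      At rose: go left to kale.
        At kale: go left to sage.
          sage is a leaf — visit sage.
        Visit kale.
        At kale: no right child.
      Visit rose.
      At rose: go right to aster.
        At aster: go left to yew.
          yew is a leaf — visit yew.
        Visit aster.
        At aster: go right to ivy.
          ivy is a leaf — visit ivy.
    Visit teak.
    At teak: no right child.
Full in-order sequence: lime, elm, fern, cedar, moss, lily, bay, ash, sage, kale, rose, yew, aster, ivy, teak.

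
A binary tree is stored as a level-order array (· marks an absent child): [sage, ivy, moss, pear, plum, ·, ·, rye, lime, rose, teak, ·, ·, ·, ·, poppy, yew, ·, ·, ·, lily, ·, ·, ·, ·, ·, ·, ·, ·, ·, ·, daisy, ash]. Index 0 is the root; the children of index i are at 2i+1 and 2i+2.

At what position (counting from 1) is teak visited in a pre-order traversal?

Pre-order visits the node, then its left subtree, then its right subtree.
Visit sage.
At sage: go left to ivy.
  Visit ivy.
  At ivy: go left to pear.
    Visit pear.
    At pear: go left to rye.
      Visit rye.
      At rye: go left to poppy.
        Visit poppy.
        At poppy: go left to daisy.
          daisy is a leaf — visit daisy.
        At poppy: go right to ash.
          ash is a leaf — visit ash.
      At rye: go right to yew.
        yew is a leaf — visit yew.
    At pear: go right to lime.
      lime is a leaf — visit lime.
  At ivy: go right to plum.
    Visit plum.
    At plum: go left to rose.
      Visit rose.
      At rose: no left child.
      At rose: go right to lily.
        lily is a leaf — visit lily.
    At plum: go right to teak.
      teak is a leaf — visit teak.
At sage: go right to moss.
  moss is a leaf — visit moss.
Full pre-order sequence: sage, ivy, pear, rye, poppy, daisy, ash, yew, lime, plum, rose, lily, teak, moss.

13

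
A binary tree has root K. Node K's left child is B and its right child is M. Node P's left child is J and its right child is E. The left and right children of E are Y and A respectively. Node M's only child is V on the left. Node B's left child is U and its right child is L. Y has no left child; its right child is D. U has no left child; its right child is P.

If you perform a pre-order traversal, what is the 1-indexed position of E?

6

Pre-order visits the node, then its left subtree, then its right subtree.
Visit K.
At K: go left to B.
  Visit B.
  At B: go left to U.
    Visit U.
    At U: no left child.
    At U: go right to P.
      Visit P.
      At P: go left to J.
        J is a leaf — visit J.
      At P: go right to E.
        Visit E.
        At E: go left to Y.
          Visit Y.
          At Y: no left child.
          At Y: go right to D.
            D is a leaf — visit D.
        At E: go right to A.
          A is a leaf — visit A.
  At B: go right to L.
    L is a leaf — visit L.
At K: go right to M.
  Visit M.
  At M: go left to V.
    V is a leaf — visit V.
  At M: no right child.
Full pre-order sequence: K, B, U, P, J, E, Y, D, A, L, M, V.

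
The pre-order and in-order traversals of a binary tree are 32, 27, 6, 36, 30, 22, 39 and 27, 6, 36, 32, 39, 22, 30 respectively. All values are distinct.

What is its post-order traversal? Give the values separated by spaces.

36 6 27 39 22 30 32

The first element of pre-order is the root; it splits in-order into left and right subtrees.
Root 32: left subtree has 3 nodes {27, 6, 36}, right has 3 {39, 22, 30}.
  Root 27: left subtree has 0 nodes { }, right has 2 {6, 36}.
    Root 6: left subtree has 0 nodes { }, right has 1 {36}.
  Root 30: left subtree has 2 nodes {39, 22}, right has 0 { }.
    Root 22: left subtree has 1 node {39}, right has 0 { }.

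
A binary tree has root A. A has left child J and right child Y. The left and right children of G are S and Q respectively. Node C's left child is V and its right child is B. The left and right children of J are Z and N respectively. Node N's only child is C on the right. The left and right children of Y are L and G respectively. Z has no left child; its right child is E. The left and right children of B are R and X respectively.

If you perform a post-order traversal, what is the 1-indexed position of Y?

14

Post-order visits the left subtree, then the right subtree, then the node.
At A: go left to J.
  At J: go left to Z.
    At Z: no left child.
    At Z: go right to E.
      E is a leaf — visit E.
    Visit Z.
  At J: go right to N.
    At N: no left child.
    At N: go right to C.
      At C: go left to V.
        V is a leaf — visit V.
      At C: go right to B.
        At B: go left to R.
          R is a leaf — visit R.
        At B: go right to X.
          X is a leaf — visit X.
        Visit B.
      Visit C.
    Visit N.
  Visit J.
At A: go right to Y.
  At Y: go left to L.
    L is a leaf — visit L.
  At Y: go right to G.
    At G: go left to S.
      S is a leaf — visit S.
    At G: go right to Q.
      Q is a leaf — visit Q.
    Visit G.
  Visit Y.
Visit A.
Full post-order sequence: E, Z, V, R, X, B, C, N, J, L, S, Q, G, Y, A.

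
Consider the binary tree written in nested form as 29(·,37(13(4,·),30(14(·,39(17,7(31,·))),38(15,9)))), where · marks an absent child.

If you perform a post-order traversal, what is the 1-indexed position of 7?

5

Post-order visits the left subtree, then the right subtree, then the node.
At 29: no left child.
At 29: go right to 37.
  At 37: go left to 13.
    At 13: go left to 4.
      4 is a leaf — visit 4.
    At 13: no right child.
    Visit 13.
  At 37: go right to 30.
    At 30: go left to 14.
      At 14: no left child.
      At 14: go right to 39.
        At 39: go left to 17.
          17 is a leaf — visit 17.
        At 39: go right to 7.
          At 7: go left to 31.
            31 is a leaf — visit 31.
          At 7: no right child.
          Visit 7.
        Visit 39.
      Visit 14.
    At 30: go right to 38.
      At 38: go left to 15.
        15 is a leaf — visit 15.
      At 38: go right to 9.
        9 is a leaf — visit 9.
      Visit 38.
    Visit 30.
  Visit 37.
Visit 29.
Full post-order sequence: 4, 13, 17, 31, 7, 39, 14, 15, 9, 38, 30, 37, 29.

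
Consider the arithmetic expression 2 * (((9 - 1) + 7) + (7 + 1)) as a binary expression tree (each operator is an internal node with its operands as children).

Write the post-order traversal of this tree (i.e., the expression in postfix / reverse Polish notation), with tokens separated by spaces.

2 9 1 - 7 + 7 1 + + *

Post-order on an expression tree gives postfix notation: for each operator, emit left operand, right operand, then the operator.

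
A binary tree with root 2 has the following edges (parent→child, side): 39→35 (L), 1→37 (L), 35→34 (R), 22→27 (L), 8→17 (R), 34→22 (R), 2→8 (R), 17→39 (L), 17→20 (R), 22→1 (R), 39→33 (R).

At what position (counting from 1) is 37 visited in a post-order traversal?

2

Post-order visits the left subtree, then the right subtree, then the node.
At 2: no left child.
At 2: go right to 8.
  At 8: no left child.
  At 8: go right to 17.
    At 17: go left to 39.
      At 39: go left to 35.
        At 35: no left child.
        At 35: go right to 34.
          At 34: no left child.
          At 34: go right to 22.
            At 22: go left to 27.
              27 is a leaf — visit 27.
            At 22: go right to 1.
              At 1: go left to 37.
                37 is a leaf — visit 37.
              At 1: no right child.
              Visit 1.
            Visit 22.
          Visit 34.
        Visit 35.
      At 39: go right to 33.
        33 is a leaf — visit 33.
      Visit 39.
    At 17: go right to 20.
      20 is a leaf — visit 20.
    Visit 17.
  Visit 8.
Visit 2.
Full post-order sequence: 27, 37, 1, 22, 34, 35, 33, 39, 20, 17, 8, 2.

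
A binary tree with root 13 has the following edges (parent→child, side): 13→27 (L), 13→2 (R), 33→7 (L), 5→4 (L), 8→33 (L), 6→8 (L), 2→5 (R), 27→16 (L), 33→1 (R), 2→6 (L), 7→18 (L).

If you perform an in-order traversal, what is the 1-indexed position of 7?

5

In-order visits the left subtree, then the node, then the right subtree.
At 13: go left to 27.
  At 27: go left to 16.
    16 is a leaf — visit 16.
  Visit 27.
  At 27: no right child.
Visit 13.
At 13: go right to 2.
  At 2: go left to 6.
    At 6: go left to 8.
      At 8: go left to 33.
        At 33: go left to 7.
          At 7: go left to 18.
            18 is a leaf — visit 18.
          Visit 7.
          At 7: no right child.
        Visit 33.
        At 33: go right to 1.
          1 is a leaf — visit 1.
      Visit 8.
      At 8: no right child.
    Visit 6.
    At 6: no right child.
  Visit 2.
  At 2: go right to 5.
    At 5: go left to 4.
      4 is a leaf — visit 4.
    Visit 5.
    At 5: no right child.
Full in-order sequence: 16, 27, 13, 18, 7, 33, 1, 8, 6, 2, 4, 5.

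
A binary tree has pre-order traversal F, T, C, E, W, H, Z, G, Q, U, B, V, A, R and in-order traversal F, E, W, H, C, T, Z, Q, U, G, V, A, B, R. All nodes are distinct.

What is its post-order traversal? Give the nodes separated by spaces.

The first element of pre-order is the root; it splits in-order into left and right subtrees.
Root F: left subtree has 0 nodes { }, right has 13 {E, W, H, C, T, Z, Q, U, G, V, A, B, R}.
  Root T: left subtree has 4 nodes {E, W, H, C}, right has 8 {Z, Q, U, G, V, A, B, R}.
    Root C: left subtree has 3 nodes {E, W, H}, right has 0 { }.
      Root E: left subtree has 0 nodes { }, right has 2 {W, H}.
        Root W: left subtree has 0 nodes { }, right has 1 {H}.
    Root Z: left subtree has 0 nodes { }, right has 7 {Q, U, G, V, A, B, R}.
      Root G: left subtree has 2 nodes {Q, U}, right has 4 {V, A, B, R}.
        Root Q: left subtree has 0 nodes { }, right has 1 {U}.
        Root B: left subtree has 2 nodes {V, A}, right has 1 {R}.
          Root V: left subtree has 0 nodes { }, right has 1 {A}.

H W E C U Q A V R B G Z T F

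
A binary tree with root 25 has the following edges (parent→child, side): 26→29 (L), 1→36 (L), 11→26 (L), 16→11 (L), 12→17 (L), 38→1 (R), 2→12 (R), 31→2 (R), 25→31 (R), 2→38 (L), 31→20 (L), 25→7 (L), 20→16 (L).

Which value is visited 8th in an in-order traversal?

31

In-order visits the left subtree, then the node, then the right subtree.
At 25: go left to 7.
  7 is a leaf — visit 7.
Visit 25.
At 25: go right to 31.
  At 31: go left to 20.
    At 20: go left to 16.
      At 16: go left to 11.
        At 11: go left to 26.
          At 26: go left to 29.
            29 is a leaf — visit 29.
          Visit 26.
          At 26: no right child.
        Visit 11.
        At 11: no right child.
      Visit 16.
      At 16: no right child.
    Visit 20.
    At 20: no right child.
  Visit 31.
  At 31: go right to 2.
    At 2: go left to 38.
      At 38: no left child.
      Visit 38.
      At 38: go right to 1.
        At 1: go left to 36.
          36 is a leaf — visit 36.
        Visit 1.
        At 1: no right child.
    Visit 2.
    At 2: go right to 12.
      At 12: go left to 17.
        17 is a leaf — visit 17.
      Visit 12.
      At 12: no right child.
Full in-order sequence: 7, 25, 29, 26, 11, 16, 20, 31, 38, 36, 1, 2, 17, 12.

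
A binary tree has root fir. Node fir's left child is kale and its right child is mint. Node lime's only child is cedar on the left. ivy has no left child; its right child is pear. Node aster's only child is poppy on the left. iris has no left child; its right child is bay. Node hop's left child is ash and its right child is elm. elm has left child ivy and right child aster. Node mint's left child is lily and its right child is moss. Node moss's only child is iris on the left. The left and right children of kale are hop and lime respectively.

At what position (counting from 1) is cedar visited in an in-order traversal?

In-order visits the left subtree, then the node, then the right subtree.
At fir: go left to kale.
  At kale: go left to hop.
    At hop: go left to ash.
      ash is a leaf — visit ash.
    Visit hop.
    At hop: go right to elm.
      At elm: go left to ivy.
        At ivy: no left child.
        Visit ivy.
        At ivy: go right to pear.
          pear is a leaf — visit pear.
      Visit elm.
      At elm: go right to aster.
        At aster: go left to poppy.
          poppy is a leaf — visit poppy.
        Visit aster.
        At aster: no right child.
  Visit kale.
  At kale: go right to lime.
    At lime: go left to cedar.
      cedar is a leaf — visit cedar.
    Visit lime.
    At lime: no right child.
Visit fir.
At fir: go right to mint.
  At mint: go left to lily.
    lily is a leaf — visit lily.
  Visit mint.
  At mint: go right to moss.
    At moss: go left to iris.
      At iris: no left child.
      Visit iris.
      At iris: go right to bay.
        bay is a leaf — visit bay.
    Visit moss.
    At moss: no right child.
Full in-order sequence: ash, hop, ivy, pear, elm, poppy, aster, kale, cedar, lime, fir, lily, mint, iris, bay, moss.

9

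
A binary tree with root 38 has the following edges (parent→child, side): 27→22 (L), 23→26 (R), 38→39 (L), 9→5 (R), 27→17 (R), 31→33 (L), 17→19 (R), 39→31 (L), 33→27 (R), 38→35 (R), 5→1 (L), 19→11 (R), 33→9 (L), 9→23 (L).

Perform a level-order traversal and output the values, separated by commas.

38, 39, 35, 31, 33, 9, 27, 23, 5, 22, 17, 26, 1, 19, 11

Level-order visits nodes level by level from the root, left to right within each level.
Level 0: 38
Level 1: 39, 35
Level 2: 31
Level 3: 33
Level 4: 9, 27
Level 5: 23, 5, 22, 17
Level 6: 26, 1, 19
Level 7: 11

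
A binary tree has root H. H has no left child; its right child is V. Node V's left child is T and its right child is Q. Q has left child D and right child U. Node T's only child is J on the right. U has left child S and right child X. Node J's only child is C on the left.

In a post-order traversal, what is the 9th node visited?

V

Post-order visits the left subtree, then the right subtree, then the node.
At H: no left child.
At H: go right to V.
  At V: go left to T.
    At T: no left child.
    At T: go right to J.
      At J: go left to C.
        C is a leaf — visit C.
      At J: no right child.
      Visit J.
    Visit T.
  At V: go right to Q.
    At Q: go left to D.
      D is a leaf — visit D.
    At Q: go right to U.
      At U: go left to S.
        S is a leaf — visit S.
      At U: go right to X.
        X is a leaf — visit X.
      Visit U.
    Visit Q.
  Visit V.
Visit H.
Full post-order sequence: C, J, T, D, S, X, U, Q, V, H.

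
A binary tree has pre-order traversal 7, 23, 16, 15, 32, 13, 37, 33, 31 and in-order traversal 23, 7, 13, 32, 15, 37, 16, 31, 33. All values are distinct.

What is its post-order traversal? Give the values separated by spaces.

23 13 32 37 15 31 33 16 7

The first element of pre-order is the root; it splits in-order into left and right subtrees.
Root 7: left subtree has 1 node {23}, right has 7 {13, 32, 15, 37, 16, 31, 33}.
  Root 16: left subtree has 4 nodes {13, 32, 15, 37}, right has 2 {31, 33}.
    Root 15: left subtree has 2 nodes {13, 32}, right has 1 {37}.
      Root 32: left subtree has 1 node {13}, right has 0 { }.
    Root 33: left subtree has 1 node {31}, right has 0 { }.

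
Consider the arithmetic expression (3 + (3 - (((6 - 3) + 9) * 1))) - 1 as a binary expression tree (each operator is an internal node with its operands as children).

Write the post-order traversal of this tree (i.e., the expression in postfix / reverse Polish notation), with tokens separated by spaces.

3 3 6 3 - 9 + 1 * - + 1 -

Post-order on an expression tree gives postfix notation: for each operator, emit left operand, right operand, then the operator.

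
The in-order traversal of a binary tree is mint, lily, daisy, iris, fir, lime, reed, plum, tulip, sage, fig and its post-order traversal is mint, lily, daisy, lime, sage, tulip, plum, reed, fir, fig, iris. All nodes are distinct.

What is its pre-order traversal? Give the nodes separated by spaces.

iris daisy lily mint fig fir reed lime plum tulip sage

The last element of post-order is the root; it splits in-order into left and right subtrees.
Root iris: left subtree has 3 nodes {mint, lily, daisy}, right has 7 {fir, lime, reed, plum, tulip, sage, fig}.
  Root daisy: left subtree has 2 nodes {mint, lily}, right has 0 { }.
    Root lily: left subtree has 1 node {mint}, right has 0 { }.
  Root fig: left subtree has 6 nodes {fir, lime, reed, plum, tulip, sage}, right has 0 { }.
    Root fir: left subtree has 0 nodes { }, right has 5 {lime, reed, plum, tulip, sage}.
      Root reed: left subtree has 1 node {lime}, right has 3 {plum, tulip, sage}.
        Root plum: left subtree has 0 nodes { }, right has 2 {tulip, sage}.
          Root tulip: left subtree has 0 nodes { }, right has 1 {sage}.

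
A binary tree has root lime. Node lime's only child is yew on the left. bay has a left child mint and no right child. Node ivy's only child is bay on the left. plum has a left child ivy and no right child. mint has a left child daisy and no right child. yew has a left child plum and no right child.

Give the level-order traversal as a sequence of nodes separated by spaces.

Level-order visits nodes level by level from the root, left to right within each level.
Level 0: lime
Level 1: yew
Level 2: plum
Level 3: ivy
Level 4: bay
Level 5: mint
Level 6: daisy

lime yew plum ivy bay mint daisy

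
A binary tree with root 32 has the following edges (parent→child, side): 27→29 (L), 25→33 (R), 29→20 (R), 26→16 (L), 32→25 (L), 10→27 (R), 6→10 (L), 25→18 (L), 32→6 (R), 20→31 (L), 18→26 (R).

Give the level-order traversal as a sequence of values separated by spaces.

32 25 6 18 33 10 26 27 16 29 20 31

Level-order visits nodes level by level from the root, left to right within each level.
Level 0: 32
Level 1: 25, 6
Level 2: 18, 33, 10
Level 3: 26, 27
Level 4: 16, 29
Level 5: 20
Level 6: 31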